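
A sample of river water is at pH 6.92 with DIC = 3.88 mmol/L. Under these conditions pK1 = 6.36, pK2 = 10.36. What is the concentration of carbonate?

α₂ = 1 / (1 + [H⁺]/K2 + [H⁺]²/(K1K2)) = 1 / (1 + 10^+3.44 + 10^+2.88)
   = 1 / (1 + 2754.2 + 758.58) = 1/3513.8 = 0.0002846
[CO3²⁻] = α₂ × DIC = 0.0002846 × 3.88 = 0.00110 mmol/L = 1.10 μmol/L

[CO3²⁻] = 1.10 μmol/L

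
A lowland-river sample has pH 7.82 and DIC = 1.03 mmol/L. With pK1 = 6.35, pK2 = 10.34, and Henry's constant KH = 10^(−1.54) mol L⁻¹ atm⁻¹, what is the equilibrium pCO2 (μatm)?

α₀ = 1 / (1 + K1/[H⁺] + K1K2/[H⁺]²) = 1 / (1 + 10^+1.47 + 10^-1.05)
   = 1 / (1 + 29.512 + 0.089125) = 1/30.601 = 0.03268
[CO2*] = α₀ × DIC = 0.03268 × 1.03 = 0.03366 mmol/L
pCO2 = [CO2*]/KH = 3.366×10^-5 / 2.884×10^-2 = 1170 μatm

pCO2 = 1170 μatm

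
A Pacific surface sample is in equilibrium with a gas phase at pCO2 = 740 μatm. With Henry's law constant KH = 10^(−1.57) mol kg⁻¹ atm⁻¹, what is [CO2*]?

KH = 10^(−1.57) = 2.692×10^-2 mol kg⁻¹ atm⁻¹
[CO2*] = KH · pCO2 = 2.692×10^-2 × 740×10^-6 atm = 1.99×10^-5 mol/kg

[CO2*] = 19.9 μmol/kg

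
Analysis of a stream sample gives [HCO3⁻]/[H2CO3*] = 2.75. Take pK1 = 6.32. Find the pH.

pH = 6.76

From K1 = [H⁺][HCO3⁻]/[H2CO3*]:  pH = pK1 + log₁₀([HCO3⁻]/[H2CO3*])
log₁₀(2.75) = +0.439
pH = 6.32 + (+0.439) = 6.76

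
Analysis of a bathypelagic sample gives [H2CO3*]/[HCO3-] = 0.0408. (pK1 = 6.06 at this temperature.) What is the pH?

From K1 = [H⁺][HCO3-]/[H2CO3*]:  pH = pK1 − log₁₀([H2CO3*]/[HCO3-])
log₁₀(0.0408) = -1.389
pH = 6.06 − (-1.389) = 7.45

pH = 7.45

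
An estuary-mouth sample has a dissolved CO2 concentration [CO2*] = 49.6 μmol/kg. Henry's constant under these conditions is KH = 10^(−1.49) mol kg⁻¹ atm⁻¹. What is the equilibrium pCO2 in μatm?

KH = 10^(−1.49) = 3.236×10^-2 mol kg⁻¹ atm⁻¹
pCO2 = [CO2*]/KH = 49.6×10^-6 / 3.236×10^-2 = 1.53×10^-3 atm = 1530 μatm

pCO2 = 1530 μatm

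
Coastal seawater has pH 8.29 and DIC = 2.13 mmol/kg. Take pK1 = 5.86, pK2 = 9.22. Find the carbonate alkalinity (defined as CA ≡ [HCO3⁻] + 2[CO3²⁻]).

CA = [HCO3⁻] + 2[CO3²⁻] = (α₁ + 2α₂)·DIC
At pH 8.29: [H⁺]/K1 = 10^-2.43 = 0.0037154, K2/[H⁺] = 10^-0.93 = 0.11749
α₁ = 1/(1 + 0.0037154 + 0.11749) = 1/1.1212 = 0.8919; α₂ = α₁·K2/[H⁺] = 0.1048
α₁ + 2α₂ = 1.1015
CA = 1.1015 × 2.13 = 2.35 mmol/kg

CA = 2.35 mmol/kg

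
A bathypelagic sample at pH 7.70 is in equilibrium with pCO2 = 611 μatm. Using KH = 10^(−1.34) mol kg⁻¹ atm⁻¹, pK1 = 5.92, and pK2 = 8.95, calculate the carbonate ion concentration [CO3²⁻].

[CO3²⁻] = 0.0946 mmol/kg

[CO2*] = KH · pCO2 = 10^(−1.34) × 611×10^-6 = 2.793×10^-5 mol/kg
α₀ = 1/(1 + K1/[H⁺] + K1K2/[H⁺]²) = 1/(1 + 10^+1.78 + 10^+0.53) = 0.01547
DIC = [CO2*]/α₀ = 2.793×10^-5 / 0.01547 = 1.805 mmol/kg
[CO3²⁻] = α₂·DIC; α₂ = 0.05242, so [CO3²⁻] = 0.05242 × 1.805 = 0.0946 mmol/kg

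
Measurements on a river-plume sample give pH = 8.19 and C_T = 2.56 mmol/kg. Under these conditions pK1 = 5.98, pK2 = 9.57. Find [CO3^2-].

[CO3²⁻] = 0.102 mmol/kg

α₂ = 1 / (1 + [H⁺]/K2 + [H⁺]²/(K1K2)) = 1 / (1 + 10^+1.38 + 10^-0.83)
   = 1 / (1 + 23.988 + 0.14791) = 1/25.136 = 0.03978
[CO3²⁻] = α₂ × DIC = 0.03978 × 2.56 = 0.102 mmol/kg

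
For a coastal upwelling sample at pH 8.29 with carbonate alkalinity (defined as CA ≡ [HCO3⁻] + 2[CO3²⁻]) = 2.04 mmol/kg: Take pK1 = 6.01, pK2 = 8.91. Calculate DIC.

DIC = 1.72 mmol/kg

CA = [HCO3⁻] + 2[CO3²⁻] = (α₁ + 2α₂)·DIC
At pH 8.29: [H⁺]/K1 = 10^-2.28 = 0.0052481, K2/[H⁺] = 10^-0.62 = 0.23988
α₁ = 1/(1 + 0.0052481 + 0.23988) = 1/1.2451 = 0.8031; α₂ = α₁·K2/[H⁺] = 0.1927
α₁ + 2α₂ = 1.1884
DIC = CA / (α₁ + 2α₂) = 2.04 / 1.1884 = 1.72 mmol/kg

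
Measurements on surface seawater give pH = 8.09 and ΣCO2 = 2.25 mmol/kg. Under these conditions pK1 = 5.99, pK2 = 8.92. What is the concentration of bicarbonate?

α₁ = 1 / (1 + [H⁺]/K1 + K2/[H⁺]) = 1 / (1 + 10^-2.10 + 10^-0.83)
   = 1 / (1 + 0.0079433 + 0.14791) = 1/1.1559 = 0.8652
[HCO3⁻] = α₁ × DIC = 0.8652 × 2.25 = 1.95 mmol/kg

[HCO3⁻] = 1.95 mmol/kg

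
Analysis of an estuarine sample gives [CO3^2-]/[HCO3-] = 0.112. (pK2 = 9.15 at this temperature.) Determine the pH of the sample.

From K2 = [H⁺][CO3^2-]/[HCO3-]:  pH = pK2 + log₁₀([CO3^2-]/[HCO3-])
log₁₀(0.112) = -0.951
pH = 9.15 + (-0.951) = 8.20

pH = 8.20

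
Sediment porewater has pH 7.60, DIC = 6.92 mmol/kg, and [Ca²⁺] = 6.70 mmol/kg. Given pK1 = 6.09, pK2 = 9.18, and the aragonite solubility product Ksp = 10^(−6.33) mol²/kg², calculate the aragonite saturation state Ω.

α₂ = 1 / (1 + [H⁺]/K2 + [H⁺]²/(K1K2)) = 1 / (1 + 10^+1.58 + 10^+0.07)
   = 1 / (1 + 38.019 + 1.1749) = 1/40.194 = 0.02488
[CO3²⁻] = α₂ × DIC = 0.02488 × 6.92 = 0.1722 mmol/kg
Ksp = 10^(−6.33) = 4.677×10^-7
Ω = [Ca²⁺][CO3²⁻]/Ksp = (6.70×10^-3)(1.722×10^-4) / 4.677×10^-7 = 2.47

Ω = 2.47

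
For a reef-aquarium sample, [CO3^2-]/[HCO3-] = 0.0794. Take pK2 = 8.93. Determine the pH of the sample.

From K2 = [H⁺][CO3^2-]/[HCO3-]:  pH = pK2 + log₁₀([CO3^2-]/[HCO3-])
log₁₀(0.0794) = -1.100
pH = 8.93 + (-1.100) = 7.83

pH = 7.83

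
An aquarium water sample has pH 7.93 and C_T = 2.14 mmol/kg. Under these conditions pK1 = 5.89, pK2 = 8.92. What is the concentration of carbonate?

[CO3²⁻] = 0.197 mmol/kg

α₂ = 1 / (1 + [H⁺]/K2 + [H⁺]²/(K1K2)) = 1 / (1 + 10^+0.99 + 10^-1.05)
   = 1 / (1 + 9.7724 + 0.089125) = 1/10.861 = 0.09207
[CO3²⁻] = α₂ × DIC = 0.09207 × 2.14 = 0.197 mmol/kg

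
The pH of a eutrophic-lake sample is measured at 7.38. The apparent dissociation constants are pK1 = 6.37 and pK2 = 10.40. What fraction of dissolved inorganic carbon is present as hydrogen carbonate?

α₁ = 1 / (1 + [H⁺]/K1 + K2/[H⁺]) = 1 / (1 + 10^-1.01 + 10^-3.02)
   = 1 / (1 + 0.097724 + 0.00095499) = 1/1.0987 = 0.9102

α₁ = 0.910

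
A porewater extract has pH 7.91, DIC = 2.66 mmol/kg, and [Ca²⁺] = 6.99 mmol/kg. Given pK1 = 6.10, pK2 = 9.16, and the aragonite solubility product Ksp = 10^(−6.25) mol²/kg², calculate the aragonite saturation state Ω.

α₂ = 1 / (1 + [H⁺]/K2 + [H⁺]²/(K1K2)) = 1 / (1 + 10^+1.25 + 10^-0.56)
   = 1 / (1 + 17.783 + 0.27542) = 1/19.058 = 0.05247
[CO3²⁻] = α₂ × DIC = 0.05247 × 2.66 = 0.1396 mmol/kg
Ksp = 10^(−6.25) = 5.623×10^-7
Ω = [Ca²⁺][CO3²⁻]/Ksp = (6.99×10^-3)(1.396×10^-4) / 5.623×10^-7 = 1.73

Ω = 1.73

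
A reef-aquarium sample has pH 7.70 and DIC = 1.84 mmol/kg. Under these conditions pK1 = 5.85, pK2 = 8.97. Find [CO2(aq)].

[CO2*] = 0.0243 mmol/kg

α₀ = 1 / (1 + K1/[H⁺] + K1K2/[H⁺]²) = 1 / (1 + 10^+1.85 + 10^+0.58)
   = 1 / (1 + 70.795 + 3.8019) = 1/75.596 = 0.01323
[CO2*] = α₀ × DIC = 0.01323 × 1.84 = 0.0243 mmol/kg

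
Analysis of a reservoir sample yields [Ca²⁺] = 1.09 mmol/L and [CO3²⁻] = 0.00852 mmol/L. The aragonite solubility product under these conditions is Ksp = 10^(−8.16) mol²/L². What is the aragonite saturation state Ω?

Ω = 1.34

Ksp = 10^(−8.16) = 6.918×10^-9
Ω = [Ca²⁺][CO3²⁻]/Ksp = (1.09×10^-3)(0.00852×10^-3) / 6.918×10^-9 = 1.34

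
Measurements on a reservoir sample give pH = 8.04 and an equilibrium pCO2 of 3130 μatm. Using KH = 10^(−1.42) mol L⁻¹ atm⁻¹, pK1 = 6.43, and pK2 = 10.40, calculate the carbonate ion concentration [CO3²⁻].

[CO3²⁻] = 0.0212 mmol/L

[CO2*] = KH · pCO2 = 10^(−1.42) × 3130×10^-6 = 1.190×10^-4 mol/L
α₀ = 1/(1 + K1/[H⁺] + K1K2/[H⁺]²) = 1/(1 + 10^+1.61 + 10^-0.75) = 0.02386
DIC = [CO2*]/α₀ = 1.190×10^-4 / 0.02386 = 4.988 mmol/L
[CO3²⁻] = α₂·DIC; α₂ = 0.004242, so [CO3²⁻] = 0.004242 × 4.988 = 0.0212 mmol/L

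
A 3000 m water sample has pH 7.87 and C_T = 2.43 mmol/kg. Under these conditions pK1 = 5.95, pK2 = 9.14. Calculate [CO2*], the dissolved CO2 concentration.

[CO2*] = 0.0274 mmol/kg

α₀ = 1 / (1 + K1/[H⁺] + K1K2/[H⁺]²) = 1 / (1 + 10^+1.92 + 10^+0.65)
   = 1 / (1 + 83.176 + 4.4668) = 1/88.643 = 0.01128
[CO2*] = α₀ × DIC = 0.01128 × 2.43 = 0.0274 mmol/kg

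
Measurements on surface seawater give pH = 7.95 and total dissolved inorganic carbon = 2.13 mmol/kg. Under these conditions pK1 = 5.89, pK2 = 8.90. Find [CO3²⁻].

α₂ = 1 / (1 + [H⁺]/K2 + [H⁺]²/(K1K2)) = 1 / (1 + 10^+0.95 + 10^-1.11)
   = 1 / (1 + 8.9125 + 0.077625) = 1/9.9901 = 0.1001
[CO3²⁻] = α₂ × DIC = 0.1001 × 2.13 = 0.213 mmol/kg

[CO3²⁻] = 0.213 mmol/kg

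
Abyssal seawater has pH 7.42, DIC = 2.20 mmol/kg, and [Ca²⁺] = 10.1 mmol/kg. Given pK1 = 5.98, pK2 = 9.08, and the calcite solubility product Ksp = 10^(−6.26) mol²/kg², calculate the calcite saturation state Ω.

α₂ = 1 / (1 + [H⁺]/K2 + [H⁺]²/(K1K2)) = 1 / (1 + 10^+1.66 + 10^+0.22)
   = 1 / (1 + 45.709 + 1.6596) = 1/48.368 = 0.02067
[CO3²⁻] = α₂ × DIC = 0.02067 × 2.20 = 0.04548 mmol/kg
Ksp = 10^(−6.26) = 5.495×10^-7
Ω = [Ca²⁺][CO3²⁻]/Ksp = (10.1×10^-3)(4.548×10^-5) / 5.495×10^-7 = 0.836

Ω = 0.836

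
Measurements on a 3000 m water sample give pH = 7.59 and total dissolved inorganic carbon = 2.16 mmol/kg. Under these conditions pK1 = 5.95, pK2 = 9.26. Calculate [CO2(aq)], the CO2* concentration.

[CO2*] = 0.0474 mmol/kg

α₀ = 1 / (1 + K1/[H⁺] + K1K2/[H⁺]²) = 1 / (1 + 10^+1.64 + 10^-0.03)
   = 1 / (1 + 43.652 + 0.93325) = 1/45.585 = 0.02194
[CO2*] = α₀ × DIC = 0.02194 × 2.16 = 0.0474 mmol/kg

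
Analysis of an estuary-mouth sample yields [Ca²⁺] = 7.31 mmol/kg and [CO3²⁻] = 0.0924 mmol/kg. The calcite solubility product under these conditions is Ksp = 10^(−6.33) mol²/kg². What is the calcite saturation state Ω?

Ω = 1.44

Ksp = 10^(−6.33) = 4.677×10^-7
Ω = [Ca²⁺][CO3²⁻]/Ksp = (7.31×10^-3)(0.0924×10^-3) / 4.677×10^-7 = 1.44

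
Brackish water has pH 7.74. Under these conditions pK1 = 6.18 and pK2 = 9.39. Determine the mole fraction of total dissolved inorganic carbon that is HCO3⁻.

α₁ = 0.952

α₁ = 1 / (1 + [H⁺]/K1 + K2/[H⁺]) = 1 / (1 + 10^-1.56 + 10^-1.65)
   = 1 / (1 + 0.027542 + 0.022387) = 1/1.0499 = 0.9524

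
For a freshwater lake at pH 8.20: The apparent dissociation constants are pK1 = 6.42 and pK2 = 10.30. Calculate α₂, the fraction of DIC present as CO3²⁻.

α₂ = 1 / (1 + [H⁺]/K2 + [H⁺]²/(K1K2)) = 1 / (1 + 10^+2.10 + 10^+0.32)
   = 1 / (1 + 125.89 + 2.0893) = 1/128.98 = 0.007753

α₂ = 0.00775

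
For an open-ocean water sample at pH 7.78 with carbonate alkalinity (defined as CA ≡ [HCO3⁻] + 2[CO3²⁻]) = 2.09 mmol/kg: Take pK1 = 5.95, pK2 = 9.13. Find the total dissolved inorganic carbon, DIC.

DIC = 2.03 mmol/kg

CA = [HCO3⁻] + 2[CO3²⁻] = (α₁ + 2α₂)·DIC
At pH 7.78: [H⁺]/K1 = 10^-1.83 = 0.014791, K2/[H⁺] = 10^-1.35 = 0.044668
α₁ = 1/(1 + 0.014791 + 0.044668) = 1/1.0595 = 0.9439; α₂ = α₁·K2/[H⁺] = 0.04216
α₁ + 2α₂ = 1.0282
DIC = CA / (α₁ + 2α₂) = 2.09 / 1.0282 = 2.03 mmol/kg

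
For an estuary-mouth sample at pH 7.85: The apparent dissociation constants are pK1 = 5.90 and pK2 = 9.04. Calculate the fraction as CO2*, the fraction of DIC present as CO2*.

α₀ = 0.0104

α₀ = 1 / (1 + K1/[H⁺] + K1K2/[H⁺]²) = 1 / (1 + 10^+1.95 + 10^+0.76)
   = 1 / (1 + 89.125 + 5.7544) = 1/95.879 = 0.01043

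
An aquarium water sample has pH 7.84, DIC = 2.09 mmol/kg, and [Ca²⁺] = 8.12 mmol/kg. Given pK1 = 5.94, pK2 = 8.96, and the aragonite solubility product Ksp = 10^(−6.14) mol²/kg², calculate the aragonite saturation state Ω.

Ω = 1.63

α₂ = 1 / (1 + [H⁺]/K2 + [H⁺]²/(K1K2)) = 1 / (1 + 10^+1.12 + 10^-0.78)
   = 1 / (1 + 13.183 + 0.16596) = 1/14.349 = 0.06969
[CO3²⁻] = α₂ × DIC = 0.06969 × 2.09 = 0.1457 mmol/kg
Ksp = 10^(−6.14) = 7.244×10^-7
Ω = [Ca²⁺][CO3²⁻]/Ksp = (8.12×10^-3)(1.457×10^-4) / 7.244×10^-7 = 1.63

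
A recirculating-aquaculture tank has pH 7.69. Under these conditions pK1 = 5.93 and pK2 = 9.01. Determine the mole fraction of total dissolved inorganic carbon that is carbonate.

α₂ = 0.0449

α₂ = 1 / (1 + [H⁺]/K2 + [H⁺]²/(K1K2)) = 1 / (1 + 10^+1.32 + 10^-0.44)
   = 1 / (1 + 20.893 + 0.36308) = 1/22.256 = 0.04493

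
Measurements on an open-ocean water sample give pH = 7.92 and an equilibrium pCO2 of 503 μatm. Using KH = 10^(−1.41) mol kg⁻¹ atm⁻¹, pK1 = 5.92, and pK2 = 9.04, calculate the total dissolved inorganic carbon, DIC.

[CO2*] = KH · pCO2 = 10^(−1.41) × 503×10^-6 = 1.957×10^-5 mol/kg
α₀ = 1/(1 + K1/[H⁺] + K1K2/[H⁺]²) = 1/(1 + 10^+2.00 + 10^+0.88) = 0.009209
DIC = [CO2*]/α₀ = 1.957×10^-5 / 0.009209 = 2.12 mmol/kg

DIC = 2.12 mmol/kg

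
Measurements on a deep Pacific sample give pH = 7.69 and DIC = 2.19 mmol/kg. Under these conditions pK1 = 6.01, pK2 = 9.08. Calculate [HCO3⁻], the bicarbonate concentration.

α₁ = 1 / (1 + [H⁺]/K1 + K2/[H⁺]) = 1 / (1 + 10^-1.68 + 10^-1.39)
   = 1 / (1 + 0.020893 + 0.040738) = 1/1.0616 = 0.9419
[HCO3⁻] = α₁ × DIC = 0.9419 × 2.19 = 2.06 mmol/kg

[HCO3⁻] = 2.06 mmol/kg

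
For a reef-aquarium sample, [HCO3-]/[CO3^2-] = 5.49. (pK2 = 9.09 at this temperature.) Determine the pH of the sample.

pH = 8.35

From K2 = [H⁺][CO3^2-]/[HCO3-]:  pH = pK2 − log₁₀([HCO3-]/[CO3^2-])
log₁₀(5.49) = +0.740
pH = 9.09 − (+0.740) = 8.35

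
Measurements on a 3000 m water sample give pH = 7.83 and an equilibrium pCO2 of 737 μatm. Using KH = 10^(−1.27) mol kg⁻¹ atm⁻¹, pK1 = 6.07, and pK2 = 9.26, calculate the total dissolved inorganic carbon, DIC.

[CO2*] = KH · pCO2 = 10^(−1.27) × 737×10^-6 = 3.958×10^-5 mol/kg
α₀ = 1/(1 + K1/[H⁺] + K1K2/[H⁺]²) = 1/(1 + 10^+1.76 + 10^+0.33) = 0.01648
DIC = [CO2*]/α₀ = 3.958×10^-5 / 0.01648 = 2.40 mmol/kg

DIC = 2.40 mmol/kg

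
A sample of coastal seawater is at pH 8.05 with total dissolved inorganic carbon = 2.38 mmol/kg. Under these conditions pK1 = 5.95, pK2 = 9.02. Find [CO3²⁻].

[CO3²⁻] = 0.229 mmol/kg

α₂ = 1 / (1 + [H⁺]/K2 + [H⁺]²/(K1K2)) = 1 / (1 + 10^+0.97 + 10^-1.13)
   = 1 / (1 + 9.3325 + 0.074131) = 1/10.407 = 0.09609
[CO3²⁻] = α₂ × DIC = 0.09609 × 2.38 = 0.229 mmol/kg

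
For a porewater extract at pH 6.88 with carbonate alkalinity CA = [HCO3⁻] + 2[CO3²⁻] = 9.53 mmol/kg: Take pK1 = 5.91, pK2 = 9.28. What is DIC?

DIC = 10.5 mmol/kg

CA = [HCO3⁻] + 2[CO3²⁻] = (α₁ + 2α₂)·DIC
At pH 6.88: [H⁺]/K1 = 10^-0.97 = 0.10715, K2/[H⁺] = 10^-2.40 = 0.0039811
α₁ = 1/(1 + 0.10715 + 0.0039811) = 1/1.1111 = 0.9000; α₂ = α₁·K2/[H⁺] = 0.003583
α₁ + 2α₂ = 0.9071
DIC = CA / (α₁ + 2α₂) = 9.53 / 0.9071 = 10.5 mmol/kg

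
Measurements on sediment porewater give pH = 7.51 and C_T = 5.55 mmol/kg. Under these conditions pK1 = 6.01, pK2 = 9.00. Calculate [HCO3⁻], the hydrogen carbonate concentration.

[HCO3⁻] = 5.22 mmol/kg

α₁ = 1 / (1 + [H⁺]/K1 + K2/[H⁺]) = 1 / (1 + 10^-1.50 + 10^-1.49)
   = 1 / (1 + 0.031623 + 0.032359) = 1/1.0640 = 0.9399
[HCO3⁻] = α₁ × DIC = 0.9399 × 5.55 = 5.22 mmol/kg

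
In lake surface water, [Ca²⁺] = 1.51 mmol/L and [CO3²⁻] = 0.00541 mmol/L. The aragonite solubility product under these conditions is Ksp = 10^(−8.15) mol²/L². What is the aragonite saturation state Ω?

Ksp = 10^(−8.15) = 7.079×10^-9
Ω = [Ca²⁺][CO3²⁻]/Ksp = (1.51×10^-3)(0.00541×10^-3) / 7.079×10^-9 = 1.15

Ω = 1.15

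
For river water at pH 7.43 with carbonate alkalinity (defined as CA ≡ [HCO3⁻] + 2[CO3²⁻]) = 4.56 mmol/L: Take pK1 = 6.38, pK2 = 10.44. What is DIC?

CA = [HCO3⁻] + 2[CO3²⁻] = (α₁ + 2α₂)·DIC
At pH 7.43: [H⁺]/K1 = 10^-1.05 = 0.089125, K2/[H⁺] = 10^-3.01 = 0.00097724
α₁ = 1/(1 + 0.089125 + 0.00097724) = 1/1.0901 = 0.9173; α₂ = α₁·K2/[H⁺] = 0.0008965
α₁ + 2α₂ = 0.9191
DIC = CA / (α₁ + 2α₂) = 4.56 / 0.9191 = 4.96 mmol/L

DIC = 4.96 mmol/L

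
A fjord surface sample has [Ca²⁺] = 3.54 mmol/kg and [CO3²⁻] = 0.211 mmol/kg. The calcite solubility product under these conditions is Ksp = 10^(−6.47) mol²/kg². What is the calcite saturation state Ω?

Ω = 2.20

Ksp = 10^(−6.47) = 3.388×10^-7
Ω = [Ca²⁺][CO3²⁻]/Ksp = (3.54×10^-3)(0.211×10^-3) / 3.388×10^-7 = 2.20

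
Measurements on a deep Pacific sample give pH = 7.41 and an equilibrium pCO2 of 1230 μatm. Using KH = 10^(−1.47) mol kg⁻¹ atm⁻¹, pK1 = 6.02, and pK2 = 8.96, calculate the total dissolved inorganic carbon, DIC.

DIC = 1.09 mmol/kg

[CO2*] = KH · pCO2 = 10^(−1.47) × 1230×10^-6 = 4.168×10^-5 mol/kg
α₀ = 1/(1 + K1/[H⁺] + K1K2/[H⁺]²) = 1/(1 + 10^+1.39 + 10^-0.16) = 0.03811
DIC = [CO2*]/α₀ = 4.168×10^-5 / 0.03811 = 1.09 mmol/kg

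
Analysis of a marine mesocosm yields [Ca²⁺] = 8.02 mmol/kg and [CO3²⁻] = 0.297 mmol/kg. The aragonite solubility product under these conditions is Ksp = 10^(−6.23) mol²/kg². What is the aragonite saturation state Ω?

Ω = 4.05

Ksp = 10^(−6.23) = 5.888×10^-7
Ω = [Ca²⁺][CO3²⁻]/Ksp = (8.02×10^-3)(0.297×10^-3) / 5.888×10^-7 = 4.05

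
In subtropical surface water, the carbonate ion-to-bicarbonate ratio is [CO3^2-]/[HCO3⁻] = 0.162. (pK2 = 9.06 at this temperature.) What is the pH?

From K2 = [H⁺][CO3^2-]/[HCO3⁻]:  pH = pK2 + log₁₀([CO3^2-]/[HCO3⁻])
log₁₀(0.162) = -0.790
pH = 9.06 + (-0.790) = 8.27

pH = 8.27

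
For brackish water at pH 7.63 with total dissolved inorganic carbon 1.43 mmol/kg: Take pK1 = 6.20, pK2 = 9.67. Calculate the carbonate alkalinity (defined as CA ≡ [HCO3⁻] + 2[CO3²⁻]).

CA = 1.39 mmol/kg

CA = [HCO3⁻] + 2[CO3²⁻] = (α₁ + 2α₂)·DIC
At pH 7.63: [H⁺]/K1 = 10^-1.43 = 0.037154, K2/[H⁺] = 10^-2.04 = 0.0091201
α₁ = 1/(1 + 0.037154 + 0.0091201) = 1/1.0463 = 0.9558; α₂ = α₁·K2/[H⁺] = 0.008717
α₁ + 2α₂ = 0.9732
CA = 0.9732 × 1.43 = 1.39 mmol/kg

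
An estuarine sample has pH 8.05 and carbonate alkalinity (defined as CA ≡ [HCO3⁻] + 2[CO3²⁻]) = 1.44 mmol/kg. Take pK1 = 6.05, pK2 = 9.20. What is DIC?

CA = [HCO3⁻] + 2[CO3²⁻] = (α₁ + 2α₂)·DIC
At pH 8.05: [H⁺]/K1 = 10^-2.00 = 0.010000, K2/[H⁺] = 10^-1.15 = 0.070795
α₁ = 1/(1 + 0.010000 + 0.070795) = 1/1.0808 = 0.9252; α₂ = α₁·K2/[H⁺] = 0.06550
α₁ + 2α₂ = 1.0562
DIC = CA / (α₁ + 2α₂) = 1.44 / 1.0562 = 1.36 mmol/kg

DIC = 1.36 mmol/kg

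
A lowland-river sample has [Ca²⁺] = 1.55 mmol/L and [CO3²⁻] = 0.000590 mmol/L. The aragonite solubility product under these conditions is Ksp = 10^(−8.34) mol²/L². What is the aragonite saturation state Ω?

Ksp = 10^(−8.34) = 4.571×10^-9
Ω = [Ca²⁺][CO3²⁻]/Ksp = (1.55×10^-3)(0.000590×10^-3) / 4.571×10^-9 = 0.200

Ω = 0.200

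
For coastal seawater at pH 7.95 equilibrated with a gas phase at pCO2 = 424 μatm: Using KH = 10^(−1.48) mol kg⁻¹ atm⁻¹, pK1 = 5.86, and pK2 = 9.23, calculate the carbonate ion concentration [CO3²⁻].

[CO2*] = KH · pCO2 = 10^(−1.48) × 424×10^-6 = 1.404×10^-5 mol/kg
α₀ = 1/(1 + K1/[H⁺] + K1K2/[H⁺]²) = 1/(1 + 10^+2.09 + 10^+0.81) = 0.007664
DIC = [CO2*]/α₀ = 1.404×10^-5 / 0.007664 = 1.832 mmol/kg
[CO3²⁻] = α₂·DIC; α₂ = 0.04948, so [CO3²⁻] = 0.04948 × 1.832 = 0.0906 mmol/kg

[CO3²⁻] = 0.0906 mmol/kg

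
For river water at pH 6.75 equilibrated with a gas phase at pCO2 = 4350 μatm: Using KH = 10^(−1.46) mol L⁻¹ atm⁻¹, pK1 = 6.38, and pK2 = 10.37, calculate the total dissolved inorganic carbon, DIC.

[CO2*] = KH · pCO2 = 10^(−1.46) × 4350×10^-6 = 1.508×10^-4 mol/L
α₀ = 1/(1 + K1/[H⁺] + K1K2/[H⁺]²) = 1/(1 + 10^+0.37 + 10^-3.25) = 0.2990
DIC = [CO2*]/α₀ = 1.508×10^-4 / 0.2990 = 0.504 mmol/L

DIC = 0.504 mmol/L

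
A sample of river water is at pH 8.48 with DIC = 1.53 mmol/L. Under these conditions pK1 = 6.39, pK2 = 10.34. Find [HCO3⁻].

[HCO3⁻] = 1.50 mmol/L

α₁ = 1 / (1 + [H⁺]/K1 + K2/[H⁺]) = 1 / (1 + 10^-2.09 + 10^-1.86)
   = 1 / (1 + 0.0081283 + 0.013804) = 1/1.0219 = 0.9785
[HCO3⁻] = α₁ × DIC = 0.9785 × 1.53 = 1.50 mmol/L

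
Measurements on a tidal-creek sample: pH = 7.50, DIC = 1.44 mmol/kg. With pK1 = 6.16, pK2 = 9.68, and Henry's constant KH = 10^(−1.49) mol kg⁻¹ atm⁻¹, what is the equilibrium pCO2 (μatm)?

pCO2 = 1930 μatm

α₀ = 1 / (1 + K1/[H⁺] + K1K2/[H⁺]²) = 1 / (1 + 10^+1.34 + 10^-0.84)
   = 1 / (1 + 21.878 + 0.14454) = 1/23.022 = 0.04344
[CO2*] = α₀ × DIC = 0.04344 × 1.44 = 0.06255 mmol/kg
pCO2 = [CO2*]/KH = 6.255×10^-5 / 3.236×10^-2 = 1930 μatm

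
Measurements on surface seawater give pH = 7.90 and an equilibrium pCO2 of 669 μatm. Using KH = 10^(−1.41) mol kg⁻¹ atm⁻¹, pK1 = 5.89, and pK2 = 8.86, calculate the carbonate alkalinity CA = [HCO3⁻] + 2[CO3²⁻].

CA = 3.25 mmol/kg

[CO2*] = KH · pCO2 = 10^(−1.41) × 669×10^-6 = 2.603×10^-5 mol/kg
α₀ = 1/(1 + K1/[H⁺] + K1K2/[H⁺]²) = 1/(1 + 10^+2.01 + 10^+1.05) = 0.008730
DIC = [CO2*]/α₀ = 2.603×10^-5 / 0.008730 = 2.981 mmol/kg
CA = (α₁ + 2α₂)·DIC = (0.8933 + 2×0.09795) × 2.981 = 3.25 mmol/kg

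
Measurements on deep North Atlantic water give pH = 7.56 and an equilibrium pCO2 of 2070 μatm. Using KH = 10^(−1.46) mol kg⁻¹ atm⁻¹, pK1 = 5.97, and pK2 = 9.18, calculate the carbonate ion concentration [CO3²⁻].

[CO2*] = KH · pCO2 = 10^(−1.46) × 2070×10^-6 = 7.177×10^-5 mol/kg
α₀ = 1/(1 + K1/[H⁺] + K1K2/[H⁺]²) = 1/(1 + 10^+1.59 + 10^-0.03) = 0.02449
DIC = [CO2*]/α₀ = 7.177×10^-5 / 0.02449 = 2.931 mmol/kg
[CO3²⁻] = α₂·DIC; α₂ = 0.02285, so [CO3²⁻] = 0.02285 × 2.931 = 0.0670 mmol/kg

[CO3²⁻] = 0.0670 mmol/kg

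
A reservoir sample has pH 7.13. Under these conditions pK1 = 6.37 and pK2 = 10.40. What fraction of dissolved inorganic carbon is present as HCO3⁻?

α₁ = 1 / (1 + [H⁺]/K1 + K2/[H⁺]) = 1 / (1 + 10^-0.76 + 10^-3.27)
   = 1 / (1 + 0.17378 + 0.00053703) = 1/1.1743 = 0.8516

α₁ = 0.852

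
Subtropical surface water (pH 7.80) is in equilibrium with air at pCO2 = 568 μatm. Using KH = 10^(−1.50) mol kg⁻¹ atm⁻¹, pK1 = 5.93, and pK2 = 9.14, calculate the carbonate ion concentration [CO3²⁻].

[CO2*] = KH · pCO2 = 10^(−1.50) × 568×10^-6 = 1.796×10^-5 mol/kg
α₀ = 1/(1 + K1/[H⁺] + K1K2/[H⁺]²) = 1/(1 + 10^+1.87 + 10^+0.53) = 0.01274
DIC = [CO2*]/α₀ = 1.796×10^-5 / 0.01274 = 1.410 mmol/kg
[CO3²⁻] = α₂·DIC; α₂ = 0.04315, so [CO3²⁻] = 0.04315 × 1.410 = 0.0609 mmol/kg

[CO3²⁻] = 0.0609 mmol/kg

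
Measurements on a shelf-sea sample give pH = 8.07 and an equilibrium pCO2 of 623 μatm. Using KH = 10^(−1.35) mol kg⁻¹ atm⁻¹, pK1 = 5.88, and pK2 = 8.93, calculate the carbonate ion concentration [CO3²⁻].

[CO3²⁻] = 0.595 mmol/kg

[CO2*] = KH · pCO2 = 10^(−1.35) × 623×10^-6 = 2.783×10^-5 mol/kg
α₀ = 1/(1 + K1/[H⁺] + K1K2/[H⁺]²) = 1/(1 + 10^+2.19 + 10^+1.33) = 0.005641
DIC = [CO2*]/α₀ = 2.783×10^-5 / 0.005641 = 4.933 mmol/kg
[CO3²⁻] = α₂·DIC; α₂ = 0.1206, so [CO3²⁻] = 0.1206 × 4.933 = 0.595 mmol/kg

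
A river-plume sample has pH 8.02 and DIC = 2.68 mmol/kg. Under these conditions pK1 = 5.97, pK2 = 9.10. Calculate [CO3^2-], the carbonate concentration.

α₂ = 1 / (1 + [H⁺]/K2 + [H⁺]²/(K1K2)) = 1 / (1 + 10^+1.08 + 10^-0.97)
   = 1 / (1 + 12.023 + 0.10715) = 1/13.130 = 0.07616
[CO3²⁻] = α₂ × DIC = 0.07616 × 2.68 = 0.204 mmol/kg

[CO3²⁻] = 0.204 mmol/kg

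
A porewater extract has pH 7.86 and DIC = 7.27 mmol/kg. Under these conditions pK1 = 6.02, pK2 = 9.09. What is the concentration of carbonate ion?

[CO3²⁻] = 0.399 mmol/kg

α₂ = 1 / (1 + [H⁺]/K2 + [H⁺]²/(K1K2)) = 1 / (1 + 10^+1.23 + 10^-0.61)
   = 1 / (1 + 16.982 + 0.24547) = 1/18.228 = 0.05486
[CO3²⁻] = α₂ × DIC = 0.05486 × 7.27 = 0.399 mmol/kg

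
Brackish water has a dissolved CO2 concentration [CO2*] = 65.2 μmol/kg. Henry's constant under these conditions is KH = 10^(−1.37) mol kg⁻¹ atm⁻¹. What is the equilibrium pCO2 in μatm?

KH = 10^(−1.37) = 4.266×10^-2 mol kg⁻¹ atm⁻¹
pCO2 = [CO2*]/KH = 65.2×10^-6 / 4.266×10^-2 = 1.53×10^-3 atm = 1530 μatm

pCO2 = 1530 μatm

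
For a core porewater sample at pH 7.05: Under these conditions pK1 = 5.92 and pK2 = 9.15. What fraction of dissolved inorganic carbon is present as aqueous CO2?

α₀ = 0.0685

α₀ = 1 / (1 + K1/[H⁺] + K1K2/[H⁺]²) = 1 / (1 + 10^+1.13 + 10^-0.97)
   = 1 / (1 + 13.490 + 0.10715) = 1/14.597 = 0.06851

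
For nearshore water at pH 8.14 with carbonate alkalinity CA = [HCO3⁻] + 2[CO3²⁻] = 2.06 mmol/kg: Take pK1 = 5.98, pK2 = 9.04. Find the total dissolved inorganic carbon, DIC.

DIC = 1.86 mmol/kg

CA = [HCO3⁻] + 2[CO3²⁻] = (α₁ + 2α₂)·DIC
At pH 8.14: [H⁺]/K1 = 10^-2.16 = 0.0069183, K2/[H⁺] = 10^-0.90 = 0.12589
α₁ = 1/(1 + 0.0069183 + 0.12589) = 1/1.1328 = 0.8828; α₂ = α₁·K2/[H⁺] = 0.1111
α₁ + 2α₂ = 1.1050
DIC = CA / (α₁ + 2α₂) = 2.06 / 1.1050 = 1.86 mmol/kg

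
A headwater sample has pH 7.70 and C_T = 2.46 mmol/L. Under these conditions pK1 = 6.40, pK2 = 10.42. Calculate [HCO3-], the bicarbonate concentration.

α₁ = 1 / (1 + [H⁺]/K1 + K2/[H⁺]) = 1 / (1 + 10^-1.30 + 10^-2.72)
   = 1 / (1 + 0.050119 + 0.0019055) = 1/1.0520 = 0.9505
[HCO3⁻] = α₁ × DIC = 0.9505 × 2.46 = 2.34 mmol/L

[HCO3⁻] = 2.34 mmol/L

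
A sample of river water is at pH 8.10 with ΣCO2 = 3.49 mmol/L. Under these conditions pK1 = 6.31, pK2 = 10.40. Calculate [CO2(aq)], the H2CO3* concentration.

[CO2*] = 0.0554 mmol/L

α₀ = 1 / (1 + K1/[H⁺] + K1K2/[H⁺]²) = 1 / (1 + 10^+1.79 + 10^-0.51)
   = 1 / (1 + 61.660 + 0.30903) = 1/62.969 = 0.01588
[CO2*] = α₀ × DIC = 0.01588 × 3.49 = 0.0554 mmol/L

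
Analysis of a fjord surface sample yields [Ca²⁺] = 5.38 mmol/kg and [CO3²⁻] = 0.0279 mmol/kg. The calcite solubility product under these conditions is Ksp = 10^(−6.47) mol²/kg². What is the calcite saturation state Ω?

Ksp = 10^(−6.47) = 3.388×10^-7
Ω = [Ca²⁺][CO3²⁻]/Ksp = (5.38×10^-3)(0.0279×10^-3) / 3.388×10^-7 = 0.443

Ω = 0.443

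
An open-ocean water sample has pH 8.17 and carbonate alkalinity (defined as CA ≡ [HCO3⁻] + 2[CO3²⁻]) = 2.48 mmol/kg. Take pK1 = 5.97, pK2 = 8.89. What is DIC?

CA = [HCO3⁻] + 2[CO3²⁻] = (α₁ + 2α₂)·DIC
At pH 8.17: [H⁺]/K1 = 10^-2.20 = 0.0063096, K2/[H⁺] = 10^-0.72 = 0.19055
α₁ = 1/(1 + 0.0063096 + 0.19055) = 1/1.1969 = 0.8355; α₂ = α₁·K2/[H⁺] = 0.1592
α₁ + 2α₂ = 1.1539
DIC = CA / (α₁ + 2α₂) = 2.48 / 1.1539 = 2.15 mmol/kg

DIC = 2.15 mmol/kg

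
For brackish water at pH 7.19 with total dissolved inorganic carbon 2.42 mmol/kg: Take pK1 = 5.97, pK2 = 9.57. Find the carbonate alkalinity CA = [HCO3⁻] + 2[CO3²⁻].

CA = 2.29 mmol/kg

CA = [HCO3⁻] + 2[CO3²⁻] = (α₁ + 2α₂)·DIC
At pH 7.19: [H⁺]/K1 = 10^-1.22 = 0.060256, K2/[H⁺] = 10^-2.38 = 0.0041687
α₁ = 1/(1 + 0.060256 + 0.0041687) = 1/1.0644 = 0.9395; α₂ = α₁·K2/[H⁺] = 0.003916
α₁ + 2α₂ = 0.9473
CA = 0.9473 × 2.42 = 2.29 mmol/kg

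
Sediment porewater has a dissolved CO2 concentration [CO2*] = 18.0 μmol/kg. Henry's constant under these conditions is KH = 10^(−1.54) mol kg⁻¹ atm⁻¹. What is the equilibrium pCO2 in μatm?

pCO2 = 624 μatm

KH = 10^(−1.54) = 2.884×10^-2 mol kg⁻¹ atm⁻¹
pCO2 = [CO2*]/KH = 18.0×10^-6 / 2.884×10^-2 = 6.24×10^-4 atm = 624 μatm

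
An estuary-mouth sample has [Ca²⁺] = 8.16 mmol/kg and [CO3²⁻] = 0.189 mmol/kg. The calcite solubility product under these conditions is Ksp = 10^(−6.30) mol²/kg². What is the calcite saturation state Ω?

Ksp = 10^(−6.30) = 5.012×10^-7
Ω = [Ca²⁺][CO3²⁻]/Ksp = (8.16×10^-3)(0.189×10^-3) / 5.012×10^-7 = 3.08

Ω = 3.08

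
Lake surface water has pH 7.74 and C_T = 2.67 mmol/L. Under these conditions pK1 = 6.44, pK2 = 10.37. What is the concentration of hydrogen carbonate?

[HCO3⁻] = 2.54 mmol/L

α₁ = 1 / (1 + [H⁺]/K1 + K2/[H⁺]) = 1 / (1 + 10^-1.30 + 10^-2.63)
   = 1 / (1 + 0.050119 + 0.0023442) = 1/1.0525 = 0.9502
[HCO3⁻] = α₁ × DIC = 0.9502 × 2.67 = 2.54 mmol/L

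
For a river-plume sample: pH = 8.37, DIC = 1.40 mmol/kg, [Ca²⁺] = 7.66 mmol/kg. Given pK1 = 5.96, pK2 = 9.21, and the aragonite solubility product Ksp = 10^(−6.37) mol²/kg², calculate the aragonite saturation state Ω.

Ω = 3.16

α₂ = 1 / (1 + [H⁺]/K2 + [H⁺]²/(K1K2)) = 1 / (1 + 10^+0.84 + 10^-1.57)
   = 1 / (1 + 6.9183 + 0.026915) = 1/7.9452 = 0.1259
[CO3²⁻] = α₂ × DIC = 0.1259 × 1.40 = 0.1762 mmol/kg
Ksp = 10^(−6.37) = 4.266×10^-7
Ω = [Ca²⁺][CO3²⁻]/Ksp = (7.66×10^-3)(1.762×10^-4) / 4.266×10^-7 = 3.16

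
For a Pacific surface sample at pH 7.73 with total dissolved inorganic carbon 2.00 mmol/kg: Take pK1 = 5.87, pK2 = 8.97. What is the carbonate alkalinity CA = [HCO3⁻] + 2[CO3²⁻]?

CA = [HCO3⁻] + 2[CO3²⁻] = (α₁ + 2α₂)·DIC
At pH 7.73: [H⁺]/K1 = 10^-1.86 = 0.013804, K2/[H⁺] = 10^-1.24 = 0.057544
α₁ = 1/(1 + 0.013804 + 0.057544) = 1/1.0713 = 0.9334; α₂ = α₁·K2/[H⁺] = 0.05371
α₁ + 2α₂ = 1.0408
CA = 1.0408 × 2.00 = 2.08 mmol/kg

CA = 2.08 mmol/kg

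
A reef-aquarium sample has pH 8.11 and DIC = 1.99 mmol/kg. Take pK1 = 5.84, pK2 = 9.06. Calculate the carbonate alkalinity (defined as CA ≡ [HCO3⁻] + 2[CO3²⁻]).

CA = [HCO3⁻] + 2[CO3²⁻] = (α₁ + 2α₂)·DIC
At pH 8.11: [H⁺]/K1 = 10^-2.27 = 0.0053703, K2/[H⁺] = 10^-0.95 = 0.11220
α₁ = 1/(1 + 0.0053703 + 0.11220) = 1/1.1176 = 0.8948; α₂ = α₁·K2/[H⁺] = 0.1004
α₁ + 2α₂ = 1.0956
CA = 1.0956 × 1.99 = 2.18 mmol/kg

CA = 2.18 mmol/kg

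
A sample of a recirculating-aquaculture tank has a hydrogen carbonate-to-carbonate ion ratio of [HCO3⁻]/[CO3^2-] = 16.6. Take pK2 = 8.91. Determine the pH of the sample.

pH = 7.69

From K2 = [H⁺][CO3^2-]/[HCO3⁻]:  pH = pK2 − log₁₀([HCO3⁻]/[CO3^2-])
log₁₀(16.6) = +1.220
pH = 8.91 − (+1.220) = 7.69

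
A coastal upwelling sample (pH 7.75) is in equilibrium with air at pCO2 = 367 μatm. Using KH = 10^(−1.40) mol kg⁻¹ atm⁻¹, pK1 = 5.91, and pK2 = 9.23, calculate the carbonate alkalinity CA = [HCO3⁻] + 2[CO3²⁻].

CA = 1.08 mmol/kg

[CO2*] = KH · pCO2 = 10^(−1.40) × 367×10^-6 = 1.461×10^-5 mol/kg
α₀ = 1/(1 + K1/[H⁺] + K1K2/[H⁺]²) = 1/(1 + 10^+1.84 + 10^+0.36) = 0.01380
DIC = [CO2*]/α₀ = 1.461×10^-5 / 0.01380 = 1.059 mmol/kg
CA = (α₁ + 2α₂)·DIC = (0.9546 + 2×0.03161) × 1.059 = 1.08 mmol/kg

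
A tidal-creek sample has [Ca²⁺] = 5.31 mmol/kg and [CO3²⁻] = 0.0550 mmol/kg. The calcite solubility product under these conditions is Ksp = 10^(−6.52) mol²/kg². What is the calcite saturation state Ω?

Ksp = 10^(−6.52) = 3.020×10^-7
Ω = [Ca²⁺][CO3²⁻]/Ksp = (5.31×10^-3)(0.0550×10^-3) / 3.020×10^-7 = 0.967

Ω = 0.967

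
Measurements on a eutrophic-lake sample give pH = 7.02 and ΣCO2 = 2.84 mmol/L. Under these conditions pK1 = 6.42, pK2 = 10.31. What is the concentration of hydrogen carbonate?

[HCO3⁻] = 2.27 mmol/L

α₁ = 1 / (1 + [H⁺]/K1 + K2/[H⁺]) = 1 / (1 + 10^-0.60 + 10^-3.29)
   = 1 / (1 + 0.25119 + 0.00051286) = 1/1.2517 = 0.7989
[HCO3⁻] = α₁ × DIC = 0.7989 × 2.84 = 2.27 mmol/L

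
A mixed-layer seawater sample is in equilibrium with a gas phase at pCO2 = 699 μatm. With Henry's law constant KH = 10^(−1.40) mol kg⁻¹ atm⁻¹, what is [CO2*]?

KH = 10^(−1.40) = 3.981×10^-2 mol kg⁻¹ atm⁻¹
[CO2*] = KH · pCO2 = 3.981×10^-2 × 699×10^-6 atm = 2.78×10^-5 mol/kg

[CO2*] = 27.8 μmol/kg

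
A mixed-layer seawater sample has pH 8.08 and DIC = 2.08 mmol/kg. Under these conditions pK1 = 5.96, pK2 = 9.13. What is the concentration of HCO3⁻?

[HCO3⁻] = 1.90 mmol/kg

α₁ = 1 / (1 + [H⁺]/K1 + K2/[H⁺]) = 1 / (1 + 10^-2.12 + 10^-1.05)
   = 1 / (1 + 0.0075858 + 0.089125) = 1/1.0967 = 0.9118
[HCO3⁻] = α₁ × DIC = 0.9118 × 2.08 = 1.90 mmol/kg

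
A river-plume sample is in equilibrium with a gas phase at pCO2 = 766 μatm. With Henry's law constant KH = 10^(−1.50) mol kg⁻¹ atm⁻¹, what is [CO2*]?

KH = 10^(−1.50) = 3.162×10^-2 mol kg⁻¹ atm⁻¹
[CO2*] = KH · pCO2 = 3.162×10^-2 × 766×10^-6 atm = 2.42×10^-5 mol/kg

[CO2*] = 24.2 μmol/kg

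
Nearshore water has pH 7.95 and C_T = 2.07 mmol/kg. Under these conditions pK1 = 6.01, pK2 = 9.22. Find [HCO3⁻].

[HCO3⁻] = 1.94 mmol/kg

α₁ = 1 / (1 + [H⁺]/K1 + K2/[H⁺]) = 1 / (1 + 10^-1.94 + 10^-1.27)
   = 1 / (1 + 0.011482 + 0.053703) = 1/1.0652 = 0.9388
[HCO3⁻] = α₁ × DIC = 0.9388 × 2.07 = 1.94 mmol/kg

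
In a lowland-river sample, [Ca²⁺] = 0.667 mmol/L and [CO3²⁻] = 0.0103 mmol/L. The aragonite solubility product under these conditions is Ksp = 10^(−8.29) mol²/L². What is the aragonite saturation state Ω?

Ksp = 10^(−8.29) = 5.129×10^-9
Ω = [Ca²⁺][CO3²⁻]/Ksp = (0.667×10^-3)(0.0103×10^-3) / 5.129×10^-9 = 1.34

Ω = 1.34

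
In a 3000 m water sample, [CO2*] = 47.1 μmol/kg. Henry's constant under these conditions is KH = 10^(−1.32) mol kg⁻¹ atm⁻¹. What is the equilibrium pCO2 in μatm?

KH = 10^(−1.32) = 4.786×10^-2 mol kg⁻¹ atm⁻¹
pCO2 = [CO2*]/KH = 47.1×10^-6 / 4.786×10^-2 = 9.84×10^-4 atm = 984 μatm

pCO2 = 984 μatm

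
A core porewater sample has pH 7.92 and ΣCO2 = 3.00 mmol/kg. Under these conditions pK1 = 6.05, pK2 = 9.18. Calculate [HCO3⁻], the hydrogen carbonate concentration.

[HCO3⁻] = 2.81 mmol/kg

α₁ = 1 / (1 + [H⁺]/K1 + K2/[H⁺]) = 1 / (1 + 10^-1.87 + 10^-1.26)
   = 1 / (1 + 0.013490 + 0.054954) = 1/1.0684 = 0.9359
[HCO3⁻] = α₁ × DIC = 0.9359 × 3.00 = 2.81 mmol/kg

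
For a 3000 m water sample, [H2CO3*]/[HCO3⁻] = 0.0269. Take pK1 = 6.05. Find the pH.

pH = 7.62

From K1 = [H⁺][HCO3⁻]/[H2CO3*]:  pH = pK1 − log₁₀([H2CO3*]/[HCO3⁻])
log₁₀(0.0269) = -1.570
pH = 6.05 − (-1.570) = 7.62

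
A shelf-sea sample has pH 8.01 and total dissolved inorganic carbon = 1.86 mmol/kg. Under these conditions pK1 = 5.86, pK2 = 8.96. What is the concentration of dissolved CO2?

α₀ = 1 / (1 + K1/[H⁺] + K1K2/[H⁺]²) = 1 / (1 + 10^+2.15 + 10^+1.20)
   = 1 / (1 + 141.25 + 15.849) = 1/158.10 = 0.006325
[CO2*] = α₀ × DIC = 0.006325 × 1.86 = 0.0118 mmol/kg = 11.8 μmol/kg

[CO2*] = 11.8 μmol/kg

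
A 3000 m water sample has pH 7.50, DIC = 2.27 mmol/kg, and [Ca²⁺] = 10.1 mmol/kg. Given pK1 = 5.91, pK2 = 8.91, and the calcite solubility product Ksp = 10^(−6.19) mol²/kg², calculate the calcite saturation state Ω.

α₂ = 1 / (1 + [H⁺]/K2 + [H⁺]²/(K1K2)) = 1 / (1 + 10^+1.41 + 10^-0.18)
   = 1 / (1 + 25.704 + 0.66069) = 1/27.365 = 0.03654
[CO3²⁻] = α₂ × DIC = 0.03654 × 2.27 = 0.08295 mmol/kg
Ksp = 10^(−6.19) = 6.457×10^-7
Ω = [Ca²⁺][CO3²⁻]/Ksp = (10.1×10^-3)(8.295×10^-5) / 6.457×10^-7 = 1.30

Ω = 1.30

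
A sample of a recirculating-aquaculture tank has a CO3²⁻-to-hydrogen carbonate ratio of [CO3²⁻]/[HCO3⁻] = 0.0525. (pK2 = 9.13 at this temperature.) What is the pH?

pH = 7.85

From K2 = [H⁺][CO3²⁻]/[HCO3⁻]:  pH = pK2 + log₁₀([CO3²⁻]/[HCO3⁻])
log₁₀(0.0525) = -1.280
pH = 9.13 + (-1.280) = 7.85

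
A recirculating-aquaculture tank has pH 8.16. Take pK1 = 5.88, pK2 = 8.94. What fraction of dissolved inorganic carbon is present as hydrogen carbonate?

α₁ = 1 / (1 + [H⁺]/K1 + K2/[H⁺]) = 1 / (1 + 10^-2.28 + 10^-0.78)
   = 1 / (1 + 0.0052481 + 0.16596) = 1/1.1712 = 0.8538

α₁ = 0.854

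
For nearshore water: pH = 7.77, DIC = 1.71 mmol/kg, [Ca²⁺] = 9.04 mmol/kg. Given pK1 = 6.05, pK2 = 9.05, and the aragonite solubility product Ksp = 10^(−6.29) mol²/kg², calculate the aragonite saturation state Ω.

α₂ = 1 / (1 + [H⁺]/K2 + [H⁺]²/(K1K2)) = 1 / (1 + 10^+1.28 + 10^-0.44)
   = 1 / (1 + 19.055 + 0.36308) = 1/20.418 = 0.04898
[CO3²⁻] = α₂ × DIC = 0.04898 × 1.71 = 0.08375 mmol/kg
Ksp = 10^(−6.29) = 5.129×10^-7
Ω = [Ca²⁺][CO3²⁻]/Ksp = (9.04×10^-3)(8.375×10^-5) / 5.129×10^-7 = 1.48

Ω = 1.48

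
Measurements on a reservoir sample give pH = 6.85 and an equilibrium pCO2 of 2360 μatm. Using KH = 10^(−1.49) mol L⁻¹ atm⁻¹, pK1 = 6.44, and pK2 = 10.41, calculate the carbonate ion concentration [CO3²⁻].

[CO2*] = KH · pCO2 = 10^(−1.49) × 2360×10^-6 = 7.637×10^-5 mol/L
α₀ = 1/(1 + K1/[H⁺] + K1K2/[H⁺]²) = 1/(1 + 10^+0.41 + 10^-3.15) = 0.2800
DIC = [CO2*]/α₀ = 7.637×10^-5 / 0.2800 = 0.2727 mmol/L
[CO3²⁻] = α₂·DIC; α₂ = 0.0001982, so [CO3²⁻] = 0.0001982 × 0.2727 = 5.41×10^-5 mmol/L = 0.0541 μmol/L

[CO3²⁻] = 0.0541 μmol/L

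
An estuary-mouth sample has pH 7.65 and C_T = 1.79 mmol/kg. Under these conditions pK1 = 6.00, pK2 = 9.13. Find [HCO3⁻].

α₁ = 1 / (1 + [H⁺]/K1 + K2/[H⁺]) = 1 / (1 + 10^-1.65 + 10^-1.48)
   = 1 / (1 + 0.022387 + 0.033113) = 1/1.0555 = 0.9474
[HCO3⁻] = α₁ × DIC = 0.9474 × 1.79 = 1.70 mmol/kg

[HCO3⁻] = 1.70 mmol/kg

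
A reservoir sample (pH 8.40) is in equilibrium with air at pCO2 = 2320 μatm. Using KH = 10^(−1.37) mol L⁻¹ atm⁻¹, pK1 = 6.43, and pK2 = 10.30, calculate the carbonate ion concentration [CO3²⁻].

[CO3²⁻] = 0.116 mmol/L

[CO2*] = KH · pCO2 = 10^(−1.37) × 2320×10^-6 = 9.897×10^-5 mol/L
α₀ = 1/(1 + K1/[H⁺] + K1K2/[H⁺]²) = 1/(1 + 10^+1.97 + 10^+0.07) = 0.01047
DIC = [CO2*]/α₀ = 9.897×10^-5 / 0.01047 = 9.451 mmol/L
[CO3²⁻] = α₂·DIC; α₂ = 0.01230, so [CO3²⁻] = 0.01230 × 9.451 = 0.116 mmol/L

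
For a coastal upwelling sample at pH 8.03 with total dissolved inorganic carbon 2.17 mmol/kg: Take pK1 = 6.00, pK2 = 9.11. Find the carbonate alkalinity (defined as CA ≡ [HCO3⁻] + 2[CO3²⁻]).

CA = 2.32 mmol/kg

CA = [HCO3⁻] + 2[CO3²⁻] = (α₁ + 2α₂)·DIC
At pH 8.03: [H⁺]/K1 = 10^-2.03 = 0.0093325, K2/[H⁺] = 10^-1.08 = 0.083176
α₁ = 1/(1 + 0.0093325 + 0.083176) = 1/1.0925 = 0.9153; α₂ = α₁·K2/[H⁺] = 0.07613
α₁ + 2α₂ = 1.0676
CA = 1.0676 × 2.17 = 2.32 mmol/kg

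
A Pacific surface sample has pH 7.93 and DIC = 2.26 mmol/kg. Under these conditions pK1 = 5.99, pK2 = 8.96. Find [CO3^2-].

[CO3²⁻] = 0.191 mmol/kg

α₂ = 1 / (1 + [H⁺]/K2 + [H⁺]²/(K1K2)) = 1 / (1 + 10^+1.03 + 10^-0.91)
   = 1 / (1 + 10.715 + 0.12303) = 1/11.838 = 0.08447
[CO3²⁻] = α₂ × DIC = 0.08447 × 2.26 = 0.191 mmol/kg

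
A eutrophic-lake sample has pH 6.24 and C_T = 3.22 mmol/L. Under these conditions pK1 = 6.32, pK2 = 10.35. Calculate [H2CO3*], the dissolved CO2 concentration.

[CO2*] = 1.76 mmol/L

α₀ = 1 / (1 + K1/[H⁺] + K1K2/[H⁺]²) = 1 / (1 + 10^-0.08 + 10^-4.19)
   = 1 / (1 + 0.83176 + 6.4565×10^-5) = 1/1.8318 = 0.5459
[CO2*] = α₀ × DIC = 0.5459 × 3.22 = 1.76 mmol/L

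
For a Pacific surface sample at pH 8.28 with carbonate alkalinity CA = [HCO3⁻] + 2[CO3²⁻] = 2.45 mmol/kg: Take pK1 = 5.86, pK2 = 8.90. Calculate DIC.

DIC = 2.06 mmol/kg

CA = [HCO3⁻] + 2[CO3²⁻] = (α₁ + 2α₂)·DIC
At pH 8.28: [H⁺]/K1 = 10^-2.42 = 0.0038019, K2/[H⁺] = 10^-0.62 = 0.23988
α₁ = 1/(1 + 0.0038019 + 0.23988) = 1/1.2437 = 0.8041; α₂ = α₁·K2/[H⁺] = 0.1929
α₁ + 2α₂ = 1.1898
DIC = CA / (α₁ + 2α₂) = 2.45 / 1.1898 = 2.06 mmol/kg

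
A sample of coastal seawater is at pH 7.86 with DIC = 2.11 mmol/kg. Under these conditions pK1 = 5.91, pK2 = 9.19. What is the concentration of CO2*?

[CO2*] = 0.0224 mmol/kg

α₀ = 1 / (1 + K1/[H⁺] + K1K2/[H⁺]²) = 1 / (1 + 10^+1.95 + 10^+0.62)
   = 1 / (1 + 89.125 + 4.1687) = 1/94.294 = 0.01061
[CO2*] = α₀ × DIC = 0.01061 × 2.11 = 0.0224 mmol/kg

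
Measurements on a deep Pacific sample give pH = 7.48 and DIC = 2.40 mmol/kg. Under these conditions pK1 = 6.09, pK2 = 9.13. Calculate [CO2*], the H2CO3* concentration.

α₀ = 1 / (1 + K1/[H⁺] + K1K2/[H⁺]²) = 1 / (1 + 10^+1.39 + 10^-0.26)
   = 1 / (1 + 24.547 + 0.54954) = 1/26.097 = 0.03832
[CO2*] = α₀ × DIC = 0.03832 × 2.40 = 0.0920 mmol/kg

[CO2*] = 0.0920 mmol/kg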